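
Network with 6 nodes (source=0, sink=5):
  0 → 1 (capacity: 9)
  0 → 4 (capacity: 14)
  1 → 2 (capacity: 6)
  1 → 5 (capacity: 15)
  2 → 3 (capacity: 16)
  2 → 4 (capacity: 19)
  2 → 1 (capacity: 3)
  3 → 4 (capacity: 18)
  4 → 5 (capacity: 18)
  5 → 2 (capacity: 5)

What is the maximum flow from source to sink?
Maximum flow = 23

Max flow: 23

Flow assignment:
  0 → 1: 9/9
  0 → 4: 14/14
  1 → 5: 9/15
  4 → 5: 14/18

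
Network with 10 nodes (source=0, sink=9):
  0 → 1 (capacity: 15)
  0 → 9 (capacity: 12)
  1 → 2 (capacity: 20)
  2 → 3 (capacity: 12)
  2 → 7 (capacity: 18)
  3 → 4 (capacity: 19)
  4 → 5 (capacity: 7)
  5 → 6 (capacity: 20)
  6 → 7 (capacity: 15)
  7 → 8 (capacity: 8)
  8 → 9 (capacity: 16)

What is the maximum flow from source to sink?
Maximum flow = 20

Max flow: 20

Flow assignment:
  0 → 1: 8/15
  0 → 9: 12/12
  1 → 2: 8/20
  2 → 7: 8/18
  7 → 8: 8/8
  8 → 9: 8/16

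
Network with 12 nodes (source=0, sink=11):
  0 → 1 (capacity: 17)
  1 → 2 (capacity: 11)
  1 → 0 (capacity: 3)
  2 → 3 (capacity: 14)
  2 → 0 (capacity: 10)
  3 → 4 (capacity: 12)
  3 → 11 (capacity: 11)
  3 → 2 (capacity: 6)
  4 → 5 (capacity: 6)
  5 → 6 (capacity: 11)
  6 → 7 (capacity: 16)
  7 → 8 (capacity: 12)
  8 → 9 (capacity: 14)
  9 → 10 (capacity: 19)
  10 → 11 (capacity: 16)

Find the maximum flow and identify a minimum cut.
Max flow = 11, Min cut edges: (1,2)

Maximum flow: 11
Minimum cut: (1,2)
Partition: S = [0, 1], T = [2, 3, 4, 5, 6, 7, 8, 9, 10, 11]

Max-flow min-cut theorem verified: both equal 11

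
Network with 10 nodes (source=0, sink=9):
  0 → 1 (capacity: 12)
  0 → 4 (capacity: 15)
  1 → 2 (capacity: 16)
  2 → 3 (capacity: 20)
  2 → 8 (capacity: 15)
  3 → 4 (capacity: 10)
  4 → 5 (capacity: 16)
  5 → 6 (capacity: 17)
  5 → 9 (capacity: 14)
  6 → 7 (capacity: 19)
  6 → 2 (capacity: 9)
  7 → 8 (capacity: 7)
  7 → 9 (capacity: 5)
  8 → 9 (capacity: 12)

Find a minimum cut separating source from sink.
Min cut value = 27, edges: (0,1), (0,4)

Min cut value: 27
Partition: S = [0], T = [1, 2, 3, 4, 5, 6, 7, 8, 9]
Cut edges: (0,1), (0,4)

By max-flow min-cut theorem, max flow = min cut = 27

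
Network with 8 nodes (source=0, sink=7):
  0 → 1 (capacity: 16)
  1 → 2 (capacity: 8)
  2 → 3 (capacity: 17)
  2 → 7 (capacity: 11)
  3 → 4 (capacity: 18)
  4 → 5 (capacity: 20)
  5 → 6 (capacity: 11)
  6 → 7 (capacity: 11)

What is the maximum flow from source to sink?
Maximum flow = 8

Max flow: 8

Flow assignment:
  0 → 1: 8/16
  1 → 2: 8/8
  2 → 7: 8/11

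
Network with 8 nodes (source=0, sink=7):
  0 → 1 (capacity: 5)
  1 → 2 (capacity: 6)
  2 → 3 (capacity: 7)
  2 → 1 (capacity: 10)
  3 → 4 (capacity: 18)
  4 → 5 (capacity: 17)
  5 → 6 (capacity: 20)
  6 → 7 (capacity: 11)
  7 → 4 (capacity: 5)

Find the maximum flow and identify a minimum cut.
Max flow = 5, Min cut edges: (0,1)

Maximum flow: 5
Minimum cut: (0,1)
Partition: S = [0], T = [1, 2, 3, 4, 5, 6, 7]

Max-flow min-cut theorem verified: both equal 5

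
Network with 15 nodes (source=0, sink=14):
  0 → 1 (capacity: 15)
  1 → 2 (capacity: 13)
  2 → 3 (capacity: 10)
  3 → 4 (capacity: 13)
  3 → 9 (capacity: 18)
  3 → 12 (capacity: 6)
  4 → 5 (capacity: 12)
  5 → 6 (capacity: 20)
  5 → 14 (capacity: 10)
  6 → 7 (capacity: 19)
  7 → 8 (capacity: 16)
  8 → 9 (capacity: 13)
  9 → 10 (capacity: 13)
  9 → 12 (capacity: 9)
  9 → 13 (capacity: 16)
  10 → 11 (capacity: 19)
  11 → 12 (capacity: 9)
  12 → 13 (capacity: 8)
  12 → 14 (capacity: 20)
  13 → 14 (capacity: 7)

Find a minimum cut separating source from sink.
Min cut value = 10, edges: (2,3)

Min cut value: 10
Partition: S = [0, 1, 2], T = [3, 4, 5, 6, 7, 8, 9, 10, 11, 12, 13, 14]
Cut edges: (2,3)

By max-flow min-cut theorem, max flow = min cut = 10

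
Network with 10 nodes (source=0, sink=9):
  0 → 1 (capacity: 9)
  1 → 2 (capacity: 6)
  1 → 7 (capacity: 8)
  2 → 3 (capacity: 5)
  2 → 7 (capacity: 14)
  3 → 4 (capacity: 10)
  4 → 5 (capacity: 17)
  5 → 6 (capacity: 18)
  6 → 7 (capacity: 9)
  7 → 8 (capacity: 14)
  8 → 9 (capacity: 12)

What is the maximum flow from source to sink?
Maximum flow = 9

Max flow: 9

Flow assignment:
  0 → 1: 9/9
  1 → 2: 1/6
  1 → 7: 8/8
  2 → 7: 1/14
  7 → 8: 9/14
  8 → 9: 9/12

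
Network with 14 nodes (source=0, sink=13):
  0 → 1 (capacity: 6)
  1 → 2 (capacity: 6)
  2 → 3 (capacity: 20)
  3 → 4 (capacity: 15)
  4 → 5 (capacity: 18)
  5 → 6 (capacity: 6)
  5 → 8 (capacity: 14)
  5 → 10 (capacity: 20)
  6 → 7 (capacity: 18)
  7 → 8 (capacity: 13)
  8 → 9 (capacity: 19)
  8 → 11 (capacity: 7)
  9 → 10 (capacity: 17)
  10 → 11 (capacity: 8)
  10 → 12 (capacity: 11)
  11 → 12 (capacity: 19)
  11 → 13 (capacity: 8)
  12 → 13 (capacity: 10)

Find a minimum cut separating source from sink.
Min cut value = 6, edges: (1,2)

Min cut value: 6
Partition: S = [0, 1], T = [2, 3, 4, 5, 6, 7, 8, 9, 10, 11, 12, 13]
Cut edges: (1,2)

By max-flow min-cut theorem, max flow = min cut = 6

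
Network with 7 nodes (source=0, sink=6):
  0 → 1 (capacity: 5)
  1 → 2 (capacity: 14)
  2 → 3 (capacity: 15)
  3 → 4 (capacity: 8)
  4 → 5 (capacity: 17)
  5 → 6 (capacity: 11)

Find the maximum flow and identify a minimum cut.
Max flow = 5, Min cut edges: (0,1)

Maximum flow: 5
Minimum cut: (0,1)
Partition: S = [0], T = [1, 2, 3, 4, 5, 6]

Max-flow min-cut theorem verified: both equal 5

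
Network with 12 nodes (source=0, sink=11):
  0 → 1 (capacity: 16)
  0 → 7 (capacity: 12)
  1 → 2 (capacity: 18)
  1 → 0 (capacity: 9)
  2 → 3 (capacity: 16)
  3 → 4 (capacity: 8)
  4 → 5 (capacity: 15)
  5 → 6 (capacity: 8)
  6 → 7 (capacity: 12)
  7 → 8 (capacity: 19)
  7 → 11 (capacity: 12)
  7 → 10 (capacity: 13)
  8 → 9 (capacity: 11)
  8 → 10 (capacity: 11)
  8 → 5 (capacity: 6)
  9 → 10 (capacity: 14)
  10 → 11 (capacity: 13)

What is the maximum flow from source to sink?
Maximum flow = 20

Max flow: 20

Flow assignment:
  0 → 1: 8/16
  0 → 7: 12/12
  1 → 2: 8/18
  2 → 3: 8/16
  3 → 4: 8/8
  4 → 5: 8/15
  5 → 6: 8/8
  6 → 7: 8/12
  7 → 11: 12/12
  7 → 10: 8/13
  10 → 11: 8/13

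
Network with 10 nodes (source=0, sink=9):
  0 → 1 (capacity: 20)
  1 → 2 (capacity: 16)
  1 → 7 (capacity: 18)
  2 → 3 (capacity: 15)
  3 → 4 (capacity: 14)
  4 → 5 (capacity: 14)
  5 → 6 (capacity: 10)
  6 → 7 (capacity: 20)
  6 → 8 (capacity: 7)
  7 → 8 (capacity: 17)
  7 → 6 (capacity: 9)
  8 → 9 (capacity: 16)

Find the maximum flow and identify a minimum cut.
Max flow = 16, Min cut edges: (8,9)

Maximum flow: 16
Minimum cut: (8,9)
Partition: S = [0, 1, 2, 3, 4, 5, 6, 7, 8], T = [9]

Max-flow min-cut theorem verified: both equal 16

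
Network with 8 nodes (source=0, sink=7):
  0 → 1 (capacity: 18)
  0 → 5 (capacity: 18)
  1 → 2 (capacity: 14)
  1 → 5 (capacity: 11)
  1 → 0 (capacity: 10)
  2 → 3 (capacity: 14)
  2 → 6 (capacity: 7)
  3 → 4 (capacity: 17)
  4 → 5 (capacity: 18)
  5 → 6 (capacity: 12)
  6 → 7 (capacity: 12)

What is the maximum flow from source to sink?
Maximum flow = 12

Max flow: 12

Flow assignment:
  0 → 1: 7/18
  0 → 5: 5/18
  1 → 2: 7/14
  2 → 6: 7/7
  5 → 6: 5/12
  6 → 7: 12/12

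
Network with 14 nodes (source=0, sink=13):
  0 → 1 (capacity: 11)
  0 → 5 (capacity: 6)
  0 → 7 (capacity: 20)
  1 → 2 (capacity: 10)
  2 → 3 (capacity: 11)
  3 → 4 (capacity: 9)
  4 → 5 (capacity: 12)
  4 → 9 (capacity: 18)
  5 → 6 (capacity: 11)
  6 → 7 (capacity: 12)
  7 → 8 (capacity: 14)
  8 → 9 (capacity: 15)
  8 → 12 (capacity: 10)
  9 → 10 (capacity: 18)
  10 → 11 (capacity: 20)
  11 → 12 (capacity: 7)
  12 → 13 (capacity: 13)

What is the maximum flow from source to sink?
Maximum flow = 13

Max flow: 13

Flow assignment:
  0 → 1: 3/11
  0 → 7: 10/20
  1 → 2: 3/10
  2 → 3: 3/11
  3 → 4: 3/9
  4 → 9: 3/18
  7 → 8: 10/14
  8 → 9: 4/15
  8 → 12: 6/10
  9 → 10: 7/18
  10 → 11: 7/20
  11 → 12: 7/7
  12 → 13: 13/13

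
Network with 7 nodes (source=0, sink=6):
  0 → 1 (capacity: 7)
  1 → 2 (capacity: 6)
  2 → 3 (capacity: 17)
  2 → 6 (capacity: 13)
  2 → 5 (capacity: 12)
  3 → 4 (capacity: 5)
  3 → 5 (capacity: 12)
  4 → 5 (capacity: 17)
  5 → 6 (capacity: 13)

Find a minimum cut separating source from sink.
Min cut value = 6, edges: (1,2)

Min cut value: 6
Partition: S = [0, 1], T = [2, 3, 4, 5, 6]
Cut edges: (1,2)

By max-flow min-cut theorem, max flow = min cut = 6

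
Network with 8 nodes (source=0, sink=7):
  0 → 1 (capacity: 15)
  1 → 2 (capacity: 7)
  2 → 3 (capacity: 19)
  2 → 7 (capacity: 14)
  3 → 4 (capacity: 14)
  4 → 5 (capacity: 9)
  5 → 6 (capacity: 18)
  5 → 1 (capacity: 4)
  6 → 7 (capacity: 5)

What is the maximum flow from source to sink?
Maximum flow = 7

Max flow: 7

Flow assignment:
  0 → 1: 7/15
  1 → 2: 7/7
  2 → 7: 7/14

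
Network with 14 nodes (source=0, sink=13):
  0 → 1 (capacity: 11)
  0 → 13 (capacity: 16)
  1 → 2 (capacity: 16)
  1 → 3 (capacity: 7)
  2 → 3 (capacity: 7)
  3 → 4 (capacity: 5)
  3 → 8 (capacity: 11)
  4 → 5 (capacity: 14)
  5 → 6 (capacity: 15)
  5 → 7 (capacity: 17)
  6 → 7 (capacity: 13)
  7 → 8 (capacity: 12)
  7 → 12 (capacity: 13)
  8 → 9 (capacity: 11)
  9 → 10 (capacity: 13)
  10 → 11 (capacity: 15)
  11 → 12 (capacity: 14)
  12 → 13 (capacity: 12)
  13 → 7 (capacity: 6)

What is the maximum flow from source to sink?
Maximum flow = 27

Max flow: 27

Flow assignment:
  0 → 1: 11/11
  0 → 13: 16/16
  1 → 2: 4/16
  1 → 3: 7/7
  2 → 3: 4/7
  3 → 4: 5/5
  3 → 8: 6/11
  4 → 5: 5/14
  5 → 7: 5/17
  7 → 12: 5/13
  8 → 9: 6/11
  9 → 10: 6/13
  10 → 11: 6/15
  11 → 12: 6/14
  12 → 13: 11/12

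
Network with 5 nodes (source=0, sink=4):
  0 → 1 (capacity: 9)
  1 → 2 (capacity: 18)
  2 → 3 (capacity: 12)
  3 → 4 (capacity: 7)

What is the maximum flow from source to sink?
Maximum flow = 7

Max flow: 7

Flow assignment:
  0 → 1: 7/9
  1 → 2: 7/18
  2 → 3: 7/12
  3 → 4: 7/7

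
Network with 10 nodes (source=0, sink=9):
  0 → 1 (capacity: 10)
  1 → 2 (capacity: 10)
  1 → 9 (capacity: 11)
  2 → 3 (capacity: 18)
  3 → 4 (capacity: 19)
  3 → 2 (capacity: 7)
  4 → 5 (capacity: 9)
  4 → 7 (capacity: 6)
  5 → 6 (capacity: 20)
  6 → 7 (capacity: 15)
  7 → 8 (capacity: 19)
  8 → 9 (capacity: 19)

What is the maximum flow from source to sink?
Maximum flow = 10

Max flow: 10

Flow assignment:
  0 → 1: 10/10
  1 → 9: 10/11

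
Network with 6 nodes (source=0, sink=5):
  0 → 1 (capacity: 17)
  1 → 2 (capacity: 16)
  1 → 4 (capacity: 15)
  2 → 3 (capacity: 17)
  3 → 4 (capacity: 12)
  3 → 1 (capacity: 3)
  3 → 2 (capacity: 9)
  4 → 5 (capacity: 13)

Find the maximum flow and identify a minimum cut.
Max flow = 13, Min cut edges: (4,5)

Maximum flow: 13
Minimum cut: (4,5)
Partition: S = [0, 1, 2, 3, 4], T = [5]

Max-flow min-cut theorem verified: both equal 13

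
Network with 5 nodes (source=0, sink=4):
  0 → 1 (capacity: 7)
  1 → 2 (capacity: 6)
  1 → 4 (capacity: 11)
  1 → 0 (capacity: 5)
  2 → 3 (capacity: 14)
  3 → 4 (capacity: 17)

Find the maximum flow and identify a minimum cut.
Max flow = 7, Min cut edges: (0,1)

Maximum flow: 7
Minimum cut: (0,1)
Partition: S = [0], T = [1, 2, 3, 4]

Max-flow min-cut theorem verified: both equal 7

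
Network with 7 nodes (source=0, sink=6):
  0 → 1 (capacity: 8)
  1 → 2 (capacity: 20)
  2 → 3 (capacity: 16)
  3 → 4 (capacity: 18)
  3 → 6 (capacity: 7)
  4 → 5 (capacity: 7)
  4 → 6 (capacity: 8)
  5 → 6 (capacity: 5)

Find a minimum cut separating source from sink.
Min cut value = 8, edges: (0,1)

Min cut value: 8
Partition: S = [0], T = [1, 2, 3, 4, 5, 6]
Cut edges: (0,1)

By max-flow min-cut theorem, max flow = min cut = 8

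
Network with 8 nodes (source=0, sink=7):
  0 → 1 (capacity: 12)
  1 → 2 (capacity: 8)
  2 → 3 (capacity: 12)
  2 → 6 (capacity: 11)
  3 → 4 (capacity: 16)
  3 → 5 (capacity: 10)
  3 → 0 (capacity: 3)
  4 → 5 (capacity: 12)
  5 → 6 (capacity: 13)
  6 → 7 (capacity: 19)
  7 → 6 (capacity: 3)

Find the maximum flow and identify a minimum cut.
Max flow = 8, Min cut edges: (1,2)

Maximum flow: 8
Minimum cut: (1,2)
Partition: S = [0, 1], T = [2, 3, 4, 5, 6, 7]

Max-flow min-cut theorem verified: both equal 8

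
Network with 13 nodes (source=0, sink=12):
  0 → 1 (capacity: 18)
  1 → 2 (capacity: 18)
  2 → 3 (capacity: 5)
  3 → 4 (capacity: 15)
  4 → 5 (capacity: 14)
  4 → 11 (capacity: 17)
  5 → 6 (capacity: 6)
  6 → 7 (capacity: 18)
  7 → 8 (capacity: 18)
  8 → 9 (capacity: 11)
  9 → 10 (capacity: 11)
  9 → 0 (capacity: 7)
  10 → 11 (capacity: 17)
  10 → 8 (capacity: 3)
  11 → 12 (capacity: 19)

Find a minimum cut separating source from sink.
Min cut value = 5, edges: (2,3)

Min cut value: 5
Partition: S = [0, 1, 2], T = [3, 4, 5, 6, 7, 8, 9, 10, 11, 12]
Cut edges: (2,3)

By max-flow min-cut theorem, max flow = min cut = 5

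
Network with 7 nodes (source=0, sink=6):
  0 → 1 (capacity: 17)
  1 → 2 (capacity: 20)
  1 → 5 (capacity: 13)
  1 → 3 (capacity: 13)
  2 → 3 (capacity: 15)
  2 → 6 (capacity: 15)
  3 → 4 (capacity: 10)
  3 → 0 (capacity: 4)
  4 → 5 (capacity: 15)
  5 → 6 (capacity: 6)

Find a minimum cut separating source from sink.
Min cut value = 17, edges: (0,1)

Min cut value: 17
Partition: S = [0], T = [1, 2, 3, 4, 5, 6]
Cut edges: (0,1)

By max-flow min-cut theorem, max flow = min cut = 17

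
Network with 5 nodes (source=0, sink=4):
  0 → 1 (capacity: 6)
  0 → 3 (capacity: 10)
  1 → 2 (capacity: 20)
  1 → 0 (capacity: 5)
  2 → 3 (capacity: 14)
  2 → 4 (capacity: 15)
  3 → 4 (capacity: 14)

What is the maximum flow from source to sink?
Maximum flow = 16

Max flow: 16

Flow assignment:
  0 → 1: 6/6
  0 → 3: 10/10
  1 → 2: 6/20
  2 → 4: 6/15
  3 → 4: 10/14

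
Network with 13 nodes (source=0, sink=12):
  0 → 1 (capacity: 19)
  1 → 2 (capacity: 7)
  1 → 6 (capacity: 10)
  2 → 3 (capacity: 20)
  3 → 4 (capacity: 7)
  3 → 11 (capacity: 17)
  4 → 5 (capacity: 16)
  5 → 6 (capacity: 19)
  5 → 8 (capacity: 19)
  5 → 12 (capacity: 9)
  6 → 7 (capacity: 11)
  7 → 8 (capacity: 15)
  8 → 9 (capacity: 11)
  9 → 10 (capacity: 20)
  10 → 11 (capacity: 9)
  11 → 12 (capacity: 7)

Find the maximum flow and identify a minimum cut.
Max flow = 14, Min cut edges: (3,4), (11,12)

Maximum flow: 14
Minimum cut: (3,4), (11,12)
Partition: S = [0, 1, 2, 3, 6, 7, 8, 9, 10, 11], T = [4, 5, 12]

Max-flow min-cut theorem verified: both equal 14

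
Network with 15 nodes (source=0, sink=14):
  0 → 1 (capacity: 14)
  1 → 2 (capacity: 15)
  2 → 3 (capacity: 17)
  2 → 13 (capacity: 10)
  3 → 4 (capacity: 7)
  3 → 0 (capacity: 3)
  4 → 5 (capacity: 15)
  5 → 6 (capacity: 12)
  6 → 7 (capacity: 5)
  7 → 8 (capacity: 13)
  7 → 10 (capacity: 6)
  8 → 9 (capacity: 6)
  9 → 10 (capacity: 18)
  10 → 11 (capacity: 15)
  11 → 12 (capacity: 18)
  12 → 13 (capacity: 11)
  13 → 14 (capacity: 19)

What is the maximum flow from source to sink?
Maximum flow = 14

Max flow: 14

Flow assignment:
  0 → 1: 14/14
  1 → 2: 14/15
  2 → 3: 4/17
  2 → 13: 10/10
  3 → 4: 4/7
  4 → 5: 4/15
  5 → 6: 4/12
  6 → 7: 4/5
  7 → 10: 4/6
  10 → 11: 4/15
  11 → 12: 4/18
  12 → 13: 4/11
  13 → 14: 14/19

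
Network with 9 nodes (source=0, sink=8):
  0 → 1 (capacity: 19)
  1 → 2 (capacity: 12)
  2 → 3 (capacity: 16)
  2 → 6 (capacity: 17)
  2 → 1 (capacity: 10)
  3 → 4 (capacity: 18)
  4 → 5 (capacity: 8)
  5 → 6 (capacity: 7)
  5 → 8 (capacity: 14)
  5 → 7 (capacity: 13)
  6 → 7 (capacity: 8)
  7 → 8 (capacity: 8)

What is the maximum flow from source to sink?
Maximum flow = 12

Max flow: 12

Flow assignment:
  0 → 1: 12/19
  1 → 2: 12/12
  2 → 3: 4/16
  2 → 6: 8/17
  3 → 4: 4/18
  4 → 5: 4/8
  5 → 8: 4/14
  6 → 7: 8/8
  7 → 8: 8/8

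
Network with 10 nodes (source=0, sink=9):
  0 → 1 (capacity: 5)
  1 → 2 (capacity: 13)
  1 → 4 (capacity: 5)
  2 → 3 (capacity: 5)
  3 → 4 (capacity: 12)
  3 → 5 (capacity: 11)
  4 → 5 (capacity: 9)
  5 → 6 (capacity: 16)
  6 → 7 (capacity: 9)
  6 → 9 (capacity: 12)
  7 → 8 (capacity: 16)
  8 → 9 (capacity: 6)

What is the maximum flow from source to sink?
Maximum flow = 5

Max flow: 5

Flow assignment:
  0 → 1: 5/5
  1 → 4: 5/5
  4 → 5: 5/9
  5 → 6: 5/16
  6 → 9: 5/12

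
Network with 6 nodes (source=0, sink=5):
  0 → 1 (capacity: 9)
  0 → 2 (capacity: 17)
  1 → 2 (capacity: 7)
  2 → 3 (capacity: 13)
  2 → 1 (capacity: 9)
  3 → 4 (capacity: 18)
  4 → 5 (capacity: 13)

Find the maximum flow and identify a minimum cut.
Max flow = 13, Min cut edges: (4,5)

Maximum flow: 13
Minimum cut: (4,5)
Partition: S = [0, 1, 2, 3, 4], T = [5]

Max-flow min-cut theorem verified: both equal 13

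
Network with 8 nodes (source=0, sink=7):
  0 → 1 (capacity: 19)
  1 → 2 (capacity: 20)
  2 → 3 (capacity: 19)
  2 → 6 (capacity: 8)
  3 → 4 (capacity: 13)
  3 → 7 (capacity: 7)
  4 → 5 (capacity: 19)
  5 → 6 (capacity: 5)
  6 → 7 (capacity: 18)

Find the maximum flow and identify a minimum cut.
Max flow = 19, Min cut edges: (0,1)

Maximum flow: 19
Minimum cut: (0,1)
Partition: S = [0], T = [1, 2, 3, 4, 5, 6, 7]

Max-flow min-cut theorem verified: both equal 19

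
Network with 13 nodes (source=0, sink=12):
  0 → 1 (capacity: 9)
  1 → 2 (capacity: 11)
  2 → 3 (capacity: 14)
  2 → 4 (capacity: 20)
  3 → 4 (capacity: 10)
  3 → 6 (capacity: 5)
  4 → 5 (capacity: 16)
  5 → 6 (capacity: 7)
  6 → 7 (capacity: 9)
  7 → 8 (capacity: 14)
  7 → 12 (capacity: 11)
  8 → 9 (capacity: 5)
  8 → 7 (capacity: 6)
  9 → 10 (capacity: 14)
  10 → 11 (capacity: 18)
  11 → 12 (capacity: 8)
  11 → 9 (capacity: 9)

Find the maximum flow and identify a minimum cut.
Max flow = 9, Min cut edges: (6,7)

Maximum flow: 9
Minimum cut: (6,7)
Partition: S = [0, 1, 2, 3, 4, 5, 6], T = [7, 8, 9, 10, 11, 12]

Max-flow min-cut theorem verified: both equal 9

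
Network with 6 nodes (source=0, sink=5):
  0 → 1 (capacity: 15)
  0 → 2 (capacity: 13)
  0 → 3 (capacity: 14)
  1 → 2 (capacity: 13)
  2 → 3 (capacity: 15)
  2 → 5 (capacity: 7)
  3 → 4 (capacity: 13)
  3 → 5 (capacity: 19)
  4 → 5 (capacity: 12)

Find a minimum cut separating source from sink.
Min cut value = 36, edges: (0,3), (2,3), (2,5)

Min cut value: 36
Partition: S = [0, 1, 2], T = [3, 4, 5]
Cut edges: (0,3), (2,3), (2,5)

By max-flow min-cut theorem, max flow = min cut = 36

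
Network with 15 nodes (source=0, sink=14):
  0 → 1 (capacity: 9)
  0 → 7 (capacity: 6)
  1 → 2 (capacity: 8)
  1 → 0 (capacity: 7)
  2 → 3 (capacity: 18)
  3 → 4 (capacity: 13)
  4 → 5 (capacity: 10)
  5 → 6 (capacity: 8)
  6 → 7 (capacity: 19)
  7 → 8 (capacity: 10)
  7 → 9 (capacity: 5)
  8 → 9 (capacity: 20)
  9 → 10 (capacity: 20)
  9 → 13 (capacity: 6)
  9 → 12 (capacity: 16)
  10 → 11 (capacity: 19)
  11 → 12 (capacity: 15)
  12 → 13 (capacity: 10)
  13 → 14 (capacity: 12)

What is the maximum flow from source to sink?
Maximum flow = 12

Max flow: 12

Flow assignment:
  0 → 1: 8/9
  0 → 7: 4/6
  1 → 2: 8/8
  2 → 3: 8/18
  3 → 4: 8/13
  4 → 5: 8/10
  5 → 6: 8/8
  6 → 7: 8/19
  7 → 8: 9/10
  7 → 9: 3/5
  8 → 9: 9/20
  9 → 13: 6/6
  9 → 12: 6/16
  12 → 13: 6/10
  13 → 14: 12/12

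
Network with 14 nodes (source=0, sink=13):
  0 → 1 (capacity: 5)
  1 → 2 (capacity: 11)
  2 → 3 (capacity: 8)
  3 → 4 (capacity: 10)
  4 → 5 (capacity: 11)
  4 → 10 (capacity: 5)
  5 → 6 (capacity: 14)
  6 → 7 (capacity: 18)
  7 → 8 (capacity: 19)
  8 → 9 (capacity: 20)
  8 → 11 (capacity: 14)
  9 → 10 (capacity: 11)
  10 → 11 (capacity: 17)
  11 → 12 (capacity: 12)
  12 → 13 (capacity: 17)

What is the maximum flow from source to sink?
Maximum flow = 5

Max flow: 5

Flow assignment:
  0 → 1: 5/5
  1 → 2: 5/11
  2 → 3: 5/8
  3 → 4: 5/10
  4 → 10: 5/5
  10 → 11: 5/17
  11 → 12: 5/12
  12 → 13: 5/17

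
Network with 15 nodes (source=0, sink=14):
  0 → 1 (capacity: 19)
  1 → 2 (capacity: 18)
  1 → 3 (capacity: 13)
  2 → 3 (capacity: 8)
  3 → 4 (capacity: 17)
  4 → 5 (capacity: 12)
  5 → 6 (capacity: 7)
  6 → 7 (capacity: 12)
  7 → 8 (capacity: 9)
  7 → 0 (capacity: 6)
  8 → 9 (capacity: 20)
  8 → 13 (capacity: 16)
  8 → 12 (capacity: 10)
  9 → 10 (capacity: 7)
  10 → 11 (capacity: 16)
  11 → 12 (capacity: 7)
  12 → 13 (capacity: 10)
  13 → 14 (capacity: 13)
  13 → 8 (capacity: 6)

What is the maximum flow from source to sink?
Maximum flow = 7

Max flow: 7

Flow assignment:
  0 → 1: 7/19
  1 → 2: 4/18
  1 → 3: 3/13
  2 → 3: 4/8
  3 → 4: 7/17
  4 → 5: 7/12
  5 → 6: 7/7
  6 → 7: 7/12
  7 → 8: 7/9
  8 → 13: 7/16
  13 → 14: 7/13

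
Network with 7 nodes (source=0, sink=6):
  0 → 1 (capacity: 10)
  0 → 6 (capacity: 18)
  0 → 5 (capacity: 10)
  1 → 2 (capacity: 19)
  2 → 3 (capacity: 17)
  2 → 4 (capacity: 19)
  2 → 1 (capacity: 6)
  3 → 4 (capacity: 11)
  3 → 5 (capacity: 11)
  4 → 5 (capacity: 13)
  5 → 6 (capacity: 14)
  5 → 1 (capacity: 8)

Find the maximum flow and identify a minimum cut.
Max flow = 32, Min cut edges: (0,6), (5,6)

Maximum flow: 32
Minimum cut: (0,6), (5,6)
Partition: S = [0, 1, 2, 3, 4, 5], T = [6]

Max-flow min-cut theorem verified: both equal 32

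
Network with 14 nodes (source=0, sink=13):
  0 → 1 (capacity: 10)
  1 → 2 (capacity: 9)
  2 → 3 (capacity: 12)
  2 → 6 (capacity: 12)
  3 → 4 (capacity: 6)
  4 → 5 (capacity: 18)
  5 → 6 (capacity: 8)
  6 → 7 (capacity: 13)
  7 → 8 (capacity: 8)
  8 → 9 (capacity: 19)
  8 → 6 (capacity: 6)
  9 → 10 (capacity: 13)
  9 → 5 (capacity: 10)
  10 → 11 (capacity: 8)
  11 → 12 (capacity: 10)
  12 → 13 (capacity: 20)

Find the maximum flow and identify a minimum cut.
Max flow = 8, Min cut edges: (10,11)

Maximum flow: 8
Minimum cut: (10,11)
Partition: S = [0, 1, 2, 3, 4, 5, 6, 7, 8, 9, 10], T = [11, 12, 13]

Max-flow min-cut theorem verified: both equal 8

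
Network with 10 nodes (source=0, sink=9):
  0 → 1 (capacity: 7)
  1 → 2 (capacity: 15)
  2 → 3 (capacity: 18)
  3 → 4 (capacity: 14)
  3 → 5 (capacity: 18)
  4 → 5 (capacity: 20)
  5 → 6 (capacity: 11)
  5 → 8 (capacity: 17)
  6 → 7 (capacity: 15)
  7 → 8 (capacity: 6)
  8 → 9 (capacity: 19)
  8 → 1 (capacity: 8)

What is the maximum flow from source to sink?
Maximum flow = 7

Max flow: 7

Flow assignment:
  0 → 1: 7/7
  1 → 2: 7/15
  2 → 3: 7/18
  3 → 5: 7/18
  5 → 8: 7/17
  8 → 9: 7/19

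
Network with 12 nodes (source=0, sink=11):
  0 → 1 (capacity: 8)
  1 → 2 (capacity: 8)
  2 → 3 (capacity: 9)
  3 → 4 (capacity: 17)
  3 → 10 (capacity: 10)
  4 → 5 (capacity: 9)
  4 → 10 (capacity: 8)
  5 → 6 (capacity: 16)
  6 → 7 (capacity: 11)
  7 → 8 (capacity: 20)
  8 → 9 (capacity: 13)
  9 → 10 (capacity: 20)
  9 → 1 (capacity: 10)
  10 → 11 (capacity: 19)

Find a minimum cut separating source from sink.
Min cut value = 8, edges: (1,2)

Min cut value: 8
Partition: S = [0, 1], T = [2, 3, 4, 5, 6, 7, 8, 9, 10, 11]
Cut edges: (1,2)

By max-flow min-cut theorem, max flow = min cut = 8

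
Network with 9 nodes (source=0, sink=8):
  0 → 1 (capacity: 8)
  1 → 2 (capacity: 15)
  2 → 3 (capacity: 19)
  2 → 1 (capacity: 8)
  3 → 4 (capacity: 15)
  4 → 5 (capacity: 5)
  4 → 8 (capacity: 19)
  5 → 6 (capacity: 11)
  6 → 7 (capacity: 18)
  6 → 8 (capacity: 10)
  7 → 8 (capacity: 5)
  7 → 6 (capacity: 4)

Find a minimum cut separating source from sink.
Min cut value = 8, edges: (0,1)

Min cut value: 8
Partition: S = [0], T = [1, 2, 3, 4, 5, 6, 7, 8]
Cut edges: (0,1)

By max-flow min-cut theorem, max flow = min cut = 8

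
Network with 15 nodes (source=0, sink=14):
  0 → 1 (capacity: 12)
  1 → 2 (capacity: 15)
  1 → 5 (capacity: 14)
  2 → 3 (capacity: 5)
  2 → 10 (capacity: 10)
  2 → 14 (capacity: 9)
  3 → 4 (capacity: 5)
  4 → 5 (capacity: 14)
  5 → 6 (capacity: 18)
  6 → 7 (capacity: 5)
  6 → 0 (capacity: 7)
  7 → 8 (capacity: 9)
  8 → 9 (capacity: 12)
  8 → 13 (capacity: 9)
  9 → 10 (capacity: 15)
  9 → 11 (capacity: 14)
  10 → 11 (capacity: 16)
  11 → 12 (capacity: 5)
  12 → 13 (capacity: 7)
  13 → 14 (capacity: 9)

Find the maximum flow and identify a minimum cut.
Max flow = 12, Min cut edges: (0,1)

Maximum flow: 12
Minimum cut: (0,1)
Partition: S = [0], T = [1, 2, 3, 4, 5, 6, 7, 8, 9, 10, 11, 12, 13, 14]

Max-flow min-cut theorem verified: both equal 12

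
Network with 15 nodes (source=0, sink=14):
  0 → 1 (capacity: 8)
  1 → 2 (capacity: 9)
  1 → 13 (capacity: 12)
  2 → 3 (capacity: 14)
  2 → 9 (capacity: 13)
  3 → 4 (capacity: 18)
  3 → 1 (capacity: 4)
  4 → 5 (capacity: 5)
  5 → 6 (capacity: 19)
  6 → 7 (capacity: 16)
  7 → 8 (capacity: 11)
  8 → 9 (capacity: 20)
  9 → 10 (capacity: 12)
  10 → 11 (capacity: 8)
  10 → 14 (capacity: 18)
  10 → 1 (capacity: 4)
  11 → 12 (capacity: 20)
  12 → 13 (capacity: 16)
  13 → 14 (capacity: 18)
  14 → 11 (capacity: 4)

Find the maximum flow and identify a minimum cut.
Max flow = 8, Min cut edges: (0,1)

Maximum flow: 8
Minimum cut: (0,1)
Partition: S = [0], T = [1, 2, 3, 4, 5, 6, 7, 8, 9, 10, 11, 12, 13, 14]

Max-flow min-cut theorem verified: both equal 8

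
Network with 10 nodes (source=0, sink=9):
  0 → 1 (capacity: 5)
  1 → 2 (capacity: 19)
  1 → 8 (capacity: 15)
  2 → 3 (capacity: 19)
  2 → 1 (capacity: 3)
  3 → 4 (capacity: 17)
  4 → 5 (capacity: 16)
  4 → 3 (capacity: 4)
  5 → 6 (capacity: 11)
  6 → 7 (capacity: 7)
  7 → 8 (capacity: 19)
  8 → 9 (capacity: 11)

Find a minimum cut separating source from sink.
Min cut value = 5, edges: (0,1)

Min cut value: 5
Partition: S = [0], T = [1, 2, 3, 4, 5, 6, 7, 8, 9]
Cut edges: (0,1)

By max-flow min-cut theorem, max flow = min cut = 5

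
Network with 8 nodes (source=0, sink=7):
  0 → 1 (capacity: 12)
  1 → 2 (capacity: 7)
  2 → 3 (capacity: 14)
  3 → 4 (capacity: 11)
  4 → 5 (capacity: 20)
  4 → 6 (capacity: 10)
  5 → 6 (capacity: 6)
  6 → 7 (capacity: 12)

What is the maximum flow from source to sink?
Maximum flow = 7

Max flow: 7

Flow assignment:
  0 → 1: 7/12
  1 → 2: 7/7
  2 → 3: 7/14
  3 → 4: 7/11
  4 → 6: 7/10
  6 → 7: 7/12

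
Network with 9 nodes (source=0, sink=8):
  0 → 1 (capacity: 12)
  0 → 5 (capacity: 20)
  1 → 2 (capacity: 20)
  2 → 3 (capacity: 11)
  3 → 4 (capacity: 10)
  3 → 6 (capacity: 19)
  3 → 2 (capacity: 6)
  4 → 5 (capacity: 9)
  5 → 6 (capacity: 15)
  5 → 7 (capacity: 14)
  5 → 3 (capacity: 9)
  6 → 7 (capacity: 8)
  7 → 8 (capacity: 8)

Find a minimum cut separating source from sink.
Min cut value = 8, edges: (7,8)

Min cut value: 8
Partition: S = [0, 1, 2, 3, 4, 5, 6, 7], T = [8]
Cut edges: (7,8)

By max-flow min-cut theorem, max flow = min cut = 8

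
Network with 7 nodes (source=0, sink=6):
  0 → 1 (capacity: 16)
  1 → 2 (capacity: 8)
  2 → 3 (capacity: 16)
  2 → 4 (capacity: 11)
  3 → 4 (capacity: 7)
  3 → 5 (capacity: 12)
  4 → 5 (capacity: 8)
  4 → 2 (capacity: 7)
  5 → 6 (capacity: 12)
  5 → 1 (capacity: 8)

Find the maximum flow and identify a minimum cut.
Max flow = 8, Min cut edges: (1,2)

Maximum flow: 8
Minimum cut: (1,2)
Partition: S = [0, 1], T = [2, 3, 4, 5, 6]

Max-flow min-cut theorem verified: both equal 8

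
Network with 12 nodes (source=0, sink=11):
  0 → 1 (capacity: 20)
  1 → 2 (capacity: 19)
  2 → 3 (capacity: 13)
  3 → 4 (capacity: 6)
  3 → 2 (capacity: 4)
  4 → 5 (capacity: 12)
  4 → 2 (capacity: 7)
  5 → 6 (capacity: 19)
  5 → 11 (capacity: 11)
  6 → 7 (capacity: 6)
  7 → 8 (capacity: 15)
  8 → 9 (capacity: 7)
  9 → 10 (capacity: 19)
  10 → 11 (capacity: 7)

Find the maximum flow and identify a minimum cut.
Max flow = 6, Min cut edges: (3,4)

Maximum flow: 6
Minimum cut: (3,4)
Partition: S = [0, 1, 2, 3], T = [4, 5, 6, 7, 8, 9, 10, 11]

Max-flow min-cut theorem verified: both equal 6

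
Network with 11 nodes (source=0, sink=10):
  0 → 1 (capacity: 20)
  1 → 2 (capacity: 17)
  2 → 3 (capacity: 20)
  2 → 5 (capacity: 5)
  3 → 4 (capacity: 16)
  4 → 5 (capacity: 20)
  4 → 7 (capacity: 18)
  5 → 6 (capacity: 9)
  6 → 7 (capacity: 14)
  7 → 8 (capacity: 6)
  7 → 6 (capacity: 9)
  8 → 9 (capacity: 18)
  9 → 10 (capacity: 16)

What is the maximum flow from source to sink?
Maximum flow = 6

Max flow: 6

Flow assignment:
  0 → 1: 6/20
  1 → 2: 6/17
  2 → 3: 5/20
  2 → 5: 1/5
  3 → 4: 5/16
  4 → 7: 5/18
  5 → 6: 1/9
  6 → 7: 1/14
  7 → 8: 6/6
  8 → 9: 6/18
  9 → 10: 6/16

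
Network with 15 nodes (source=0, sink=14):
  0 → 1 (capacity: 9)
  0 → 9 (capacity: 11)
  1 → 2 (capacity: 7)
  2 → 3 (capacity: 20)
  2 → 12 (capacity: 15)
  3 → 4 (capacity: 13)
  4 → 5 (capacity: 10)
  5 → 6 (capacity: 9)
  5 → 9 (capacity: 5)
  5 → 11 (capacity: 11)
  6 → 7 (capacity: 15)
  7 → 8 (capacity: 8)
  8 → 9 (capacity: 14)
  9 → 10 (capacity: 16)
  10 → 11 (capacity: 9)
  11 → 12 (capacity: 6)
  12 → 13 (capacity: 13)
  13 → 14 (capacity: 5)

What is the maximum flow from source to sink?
Maximum flow = 5

Max flow: 5

Flow assignment:
  0 → 9: 5/11
  9 → 10: 5/16
  10 → 11: 5/9
  11 → 12: 5/6
  12 → 13: 5/13
  13 → 14: 5/5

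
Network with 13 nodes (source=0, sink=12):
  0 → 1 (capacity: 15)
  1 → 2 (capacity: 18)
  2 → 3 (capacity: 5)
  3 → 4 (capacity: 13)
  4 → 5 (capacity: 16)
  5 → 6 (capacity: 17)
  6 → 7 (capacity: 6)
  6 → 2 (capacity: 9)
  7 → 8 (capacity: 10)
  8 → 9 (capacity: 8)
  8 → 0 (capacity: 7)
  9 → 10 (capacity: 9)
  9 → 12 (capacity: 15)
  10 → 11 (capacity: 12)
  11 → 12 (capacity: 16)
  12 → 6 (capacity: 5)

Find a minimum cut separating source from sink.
Min cut value = 5, edges: (2,3)

Min cut value: 5
Partition: S = [0, 1, 2], T = [3, 4, 5, 6, 7, 8, 9, 10, 11, 12]
Cut edges: (2,3)

By max-flow min-cut theorem, max flow = min cut = 5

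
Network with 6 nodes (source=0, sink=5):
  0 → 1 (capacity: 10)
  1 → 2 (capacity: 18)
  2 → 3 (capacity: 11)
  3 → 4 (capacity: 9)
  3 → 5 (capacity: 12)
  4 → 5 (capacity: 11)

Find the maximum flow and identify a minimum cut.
Max flow = 10, Min cut edges: (0,1)

Maximum flow: 10
Minimum cut: (0,1)
Partition: S = [0], T = [1, 2, 3, 4, 5]

Max-flow min-cut theorem verified: both equal 10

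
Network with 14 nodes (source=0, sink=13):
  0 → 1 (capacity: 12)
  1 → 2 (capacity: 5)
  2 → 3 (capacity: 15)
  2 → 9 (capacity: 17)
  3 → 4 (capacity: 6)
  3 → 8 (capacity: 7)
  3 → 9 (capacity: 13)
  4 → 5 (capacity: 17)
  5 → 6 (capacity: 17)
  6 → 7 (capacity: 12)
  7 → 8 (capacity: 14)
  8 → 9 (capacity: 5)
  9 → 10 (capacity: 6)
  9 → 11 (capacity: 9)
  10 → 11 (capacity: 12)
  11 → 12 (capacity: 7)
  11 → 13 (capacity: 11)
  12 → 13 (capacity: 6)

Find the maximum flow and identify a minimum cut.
Max flow = 5, Min cut edges: (1,2)

Maximum flow: 5
Minimum cut: (1,2)
Partition: S = [0, 1], T = [2, 3, 4, 5, 6, 7, 8, 9, 10, 11, 12, 13]

Max-flow min-cut theorem verified: both equal 5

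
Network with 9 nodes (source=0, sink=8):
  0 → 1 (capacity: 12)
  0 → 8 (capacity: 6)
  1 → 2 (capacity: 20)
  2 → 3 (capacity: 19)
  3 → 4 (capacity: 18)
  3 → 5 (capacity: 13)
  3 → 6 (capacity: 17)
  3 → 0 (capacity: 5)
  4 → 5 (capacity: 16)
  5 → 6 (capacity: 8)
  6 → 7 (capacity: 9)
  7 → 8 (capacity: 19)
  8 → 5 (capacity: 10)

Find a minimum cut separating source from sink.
Min cut value = 15, edges: (0,8), (6,7)

Min cut value: 15
Partition: S = [0, 1, 2, 3, 4, 5, 6], T = [7, 8]
Cut edges: (0,8), (6,7)

By max-flow min-cut theorem, max flow = min cut = 15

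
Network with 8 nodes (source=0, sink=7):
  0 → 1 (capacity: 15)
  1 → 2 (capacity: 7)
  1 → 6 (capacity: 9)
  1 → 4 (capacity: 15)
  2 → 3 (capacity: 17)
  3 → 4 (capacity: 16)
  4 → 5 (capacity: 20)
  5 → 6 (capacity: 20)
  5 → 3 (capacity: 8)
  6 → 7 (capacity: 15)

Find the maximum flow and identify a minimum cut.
Max flow = 15, Min cut edges: (6,7)

Maximum flow: 15
Minimum cut: (6,7)
Partition: S = [0, 1, 2, 3, 4, 5, 6], T = [7]

Max-flow min-cut theorem verified: both equal 15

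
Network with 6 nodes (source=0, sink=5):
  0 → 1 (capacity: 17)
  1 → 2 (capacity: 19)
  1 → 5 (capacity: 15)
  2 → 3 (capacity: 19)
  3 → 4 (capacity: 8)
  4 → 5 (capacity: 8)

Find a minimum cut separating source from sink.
Min cut value = 17, edges: (0,1)

Min cut value: 17
Partition: S = [0], T = [1, 2, 3, 4, 5]
Cut edges: (0,1)

By max-flow min-cut theorem, max flow = min cut = 17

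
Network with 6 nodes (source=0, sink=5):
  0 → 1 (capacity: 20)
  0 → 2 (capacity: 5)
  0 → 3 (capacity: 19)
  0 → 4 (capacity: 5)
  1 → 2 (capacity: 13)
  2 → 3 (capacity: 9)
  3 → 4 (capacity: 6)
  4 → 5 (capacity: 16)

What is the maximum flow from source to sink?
Maximum flow = 11

Max flow: 11

Flow assignment:
  0 → 1: 6/20
  0 → 4: 5/5
  1 → 2: 6/13
  2 → 3: 6/9
  3 → 4: 6/6
  4 → 5: 11/16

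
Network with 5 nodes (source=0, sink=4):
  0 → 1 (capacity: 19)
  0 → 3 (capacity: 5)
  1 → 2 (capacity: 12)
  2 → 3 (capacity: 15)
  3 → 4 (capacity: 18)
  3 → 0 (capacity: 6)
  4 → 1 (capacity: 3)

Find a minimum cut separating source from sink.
Min cut value = 17, edges: (0,3), (1,2)

Min cut value: 17
Partition: S = [0, 1], T = [2, 3, 4]
Cut edges: (0,3), (1,2)

By max-flow min-cut theorem, max flow = min cut = 17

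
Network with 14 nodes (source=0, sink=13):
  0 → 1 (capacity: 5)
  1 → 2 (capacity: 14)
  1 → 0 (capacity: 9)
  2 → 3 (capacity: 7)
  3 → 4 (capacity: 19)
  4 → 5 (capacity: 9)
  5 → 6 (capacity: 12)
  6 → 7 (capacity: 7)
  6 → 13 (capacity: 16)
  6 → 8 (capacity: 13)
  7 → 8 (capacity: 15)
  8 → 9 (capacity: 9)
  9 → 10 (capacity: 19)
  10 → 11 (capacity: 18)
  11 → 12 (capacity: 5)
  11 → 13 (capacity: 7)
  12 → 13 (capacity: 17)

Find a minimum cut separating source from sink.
Min cut value = 5, edges: (0,1)

Min cut value: 5
Partition: S = [0], T = [1, 2, 3, 4, 5, 6, 7, 8, 9, 10, 11, 12, 13]
Cut edges: (0,1)

By max-flow min-cut theorem, max flow = min cut = 5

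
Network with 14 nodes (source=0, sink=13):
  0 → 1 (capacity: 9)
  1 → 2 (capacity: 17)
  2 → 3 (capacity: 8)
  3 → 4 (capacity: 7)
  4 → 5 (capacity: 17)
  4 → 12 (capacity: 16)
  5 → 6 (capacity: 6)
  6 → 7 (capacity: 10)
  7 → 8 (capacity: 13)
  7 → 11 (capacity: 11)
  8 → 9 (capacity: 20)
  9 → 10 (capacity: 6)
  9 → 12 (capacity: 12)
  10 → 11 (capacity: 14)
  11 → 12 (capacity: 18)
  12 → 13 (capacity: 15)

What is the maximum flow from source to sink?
Maximum flow = 7

Max flow: 7

Flow assignment:
  0 → 1: 7/9
  1 → 2: 7/17
  2 → 3: 7/8
  3 → 4: 7/7
  4 → 12: 7/16
  12 → 13: 7/15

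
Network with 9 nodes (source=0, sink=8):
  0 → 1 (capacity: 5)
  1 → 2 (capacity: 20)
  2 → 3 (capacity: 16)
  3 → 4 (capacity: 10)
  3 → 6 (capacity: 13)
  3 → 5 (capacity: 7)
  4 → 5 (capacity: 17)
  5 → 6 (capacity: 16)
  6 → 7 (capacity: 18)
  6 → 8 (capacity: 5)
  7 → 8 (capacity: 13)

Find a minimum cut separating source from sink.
Min cut value = 5, edges: (0,1)

Min cut value: 5
Partition: S = [0], T = [1, 2, 3, 4, 5, 6, 7, 8]
Cut edges: (0,1)

By max-flow min-cut theorem, max flow = min cut = 5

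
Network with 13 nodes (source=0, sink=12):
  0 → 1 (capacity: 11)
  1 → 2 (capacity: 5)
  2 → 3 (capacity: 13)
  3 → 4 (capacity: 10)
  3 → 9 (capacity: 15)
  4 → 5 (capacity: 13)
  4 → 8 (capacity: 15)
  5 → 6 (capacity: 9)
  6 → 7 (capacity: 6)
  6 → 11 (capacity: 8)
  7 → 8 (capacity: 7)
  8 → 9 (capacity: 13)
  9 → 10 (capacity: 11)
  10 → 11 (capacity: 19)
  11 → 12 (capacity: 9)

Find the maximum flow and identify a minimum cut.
Max flow = 5, Min cut edges: (1,2)

Maximum flow: 5
Minimum cut: (1,2)
Partition: S = [0, 1], T = [2, 3, 4, 5, 6, 7, 8, 9, 10, 11, 12]

Max-flow min-cut theorem verified: both equal 5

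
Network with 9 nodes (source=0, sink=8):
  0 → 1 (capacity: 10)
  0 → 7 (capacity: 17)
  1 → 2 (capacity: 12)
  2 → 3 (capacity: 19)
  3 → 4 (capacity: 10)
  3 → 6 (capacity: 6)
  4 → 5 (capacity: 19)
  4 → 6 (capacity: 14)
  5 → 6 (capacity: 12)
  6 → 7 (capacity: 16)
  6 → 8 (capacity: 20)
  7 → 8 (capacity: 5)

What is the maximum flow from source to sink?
Maximum flow = 15

Max flow: 15

Flow assignment:
  0 → 1: 10/10
  0 → 7: 5/17
  1 → 2: 10/12
  2 → 3: 10/19
  3 → 4: 4/10
  3 → 6: 6/6
  4 → 6: 4/14
  6 → 8: 10/20
  7 → 8: 5/5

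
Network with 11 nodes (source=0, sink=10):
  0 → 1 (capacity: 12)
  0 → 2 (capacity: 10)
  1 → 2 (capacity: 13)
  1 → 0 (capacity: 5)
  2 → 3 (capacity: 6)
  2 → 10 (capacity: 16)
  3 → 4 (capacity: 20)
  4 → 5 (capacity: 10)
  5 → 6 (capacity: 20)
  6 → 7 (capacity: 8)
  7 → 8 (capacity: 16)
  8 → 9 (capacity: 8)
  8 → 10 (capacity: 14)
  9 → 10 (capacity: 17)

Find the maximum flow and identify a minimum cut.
Max flow = 22, Min cut edges: (2,3), (2,10)

Maximum flow: 22
Minimum cut: (2,3), (2,10)
Partition: S = [0, 1, 2], T = [3, 4, 5, 6, 7, 8, 9, 10]

Max-flow min-cut theorem verified: both equal 22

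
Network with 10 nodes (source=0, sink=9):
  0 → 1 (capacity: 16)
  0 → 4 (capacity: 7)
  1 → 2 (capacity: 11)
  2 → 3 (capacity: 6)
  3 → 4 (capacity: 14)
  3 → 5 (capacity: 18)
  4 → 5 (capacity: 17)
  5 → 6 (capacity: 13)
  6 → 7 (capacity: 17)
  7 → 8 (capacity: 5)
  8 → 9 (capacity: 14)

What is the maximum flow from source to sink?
Maximum flow = 5

Max flow: 5

Flow assignment:
  0 → 1: 5/16
  1 → 2: 5/11
  2 → 3: 5/6
  3 → 5: 5/18
  5 → 6: 5/13
  6 → 7: 5/17
  7 → 8: 5/5
  8 → 9: 5/14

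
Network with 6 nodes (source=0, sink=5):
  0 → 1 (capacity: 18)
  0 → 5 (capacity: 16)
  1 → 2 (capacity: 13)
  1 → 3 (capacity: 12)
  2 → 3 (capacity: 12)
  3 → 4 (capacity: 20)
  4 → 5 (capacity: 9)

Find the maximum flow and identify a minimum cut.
Max flow = 25, Min cut edges: (0,5), (4,5)

Maximum flow: 25
Minimum cut: (0,5), (4,5)
Partition: S = [0, 1, 2, 3, 4], T = [5]

Max-flow min-cut theorem verified: both equal 25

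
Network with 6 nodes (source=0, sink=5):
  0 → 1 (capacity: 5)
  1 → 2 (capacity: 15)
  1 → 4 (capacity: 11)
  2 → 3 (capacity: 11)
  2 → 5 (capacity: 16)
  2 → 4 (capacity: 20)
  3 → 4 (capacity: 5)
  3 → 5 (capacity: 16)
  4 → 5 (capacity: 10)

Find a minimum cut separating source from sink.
Min cut value = 5, edges: (0,1)

Min cut value: 5
Partition: S = [0], T = [1, 2, 3, 4, 5]
Cut edges: (0,1)

By max-flow min-cut theorem, max flow = min cut = 5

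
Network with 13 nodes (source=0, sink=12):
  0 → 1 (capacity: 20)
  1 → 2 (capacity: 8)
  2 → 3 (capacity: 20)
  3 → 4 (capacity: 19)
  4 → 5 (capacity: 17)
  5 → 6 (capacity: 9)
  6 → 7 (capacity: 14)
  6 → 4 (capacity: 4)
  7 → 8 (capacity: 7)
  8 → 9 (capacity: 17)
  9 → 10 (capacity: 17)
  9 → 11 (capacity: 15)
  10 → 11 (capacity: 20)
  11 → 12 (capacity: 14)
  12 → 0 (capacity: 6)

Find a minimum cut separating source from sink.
Min cut value = 7, edges: (7,8)

Min cut value: 7
Partition: S = [0, 1, 2, 3, 4, 5, 6, 7], T = [8, 9, 10, 11, 12]
Cut edges: (7,8)

By max-flow min-cut theorem, max flow = min cut = 7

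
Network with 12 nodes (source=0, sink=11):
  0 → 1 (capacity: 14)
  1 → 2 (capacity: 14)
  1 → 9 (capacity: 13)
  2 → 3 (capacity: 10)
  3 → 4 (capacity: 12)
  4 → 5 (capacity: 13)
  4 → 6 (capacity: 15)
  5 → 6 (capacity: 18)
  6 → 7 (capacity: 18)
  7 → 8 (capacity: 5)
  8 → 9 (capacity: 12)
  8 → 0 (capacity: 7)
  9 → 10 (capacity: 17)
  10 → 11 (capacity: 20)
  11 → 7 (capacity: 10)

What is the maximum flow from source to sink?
Maximum flow = 14

Max flow: 14

Flow assignment:
  0 → 1: 14/14
  1 → 2: 1/14
  1 → 9: 13/13
  2 → 3: 1/10
  3 → 4: 1/12
  4 → 6: 1/15
  6 → 7: 1/18
  7 → 8: 1/5
  8 → 9: 1/12
  9 → 10: 14/17
  10 → 11: 14/20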